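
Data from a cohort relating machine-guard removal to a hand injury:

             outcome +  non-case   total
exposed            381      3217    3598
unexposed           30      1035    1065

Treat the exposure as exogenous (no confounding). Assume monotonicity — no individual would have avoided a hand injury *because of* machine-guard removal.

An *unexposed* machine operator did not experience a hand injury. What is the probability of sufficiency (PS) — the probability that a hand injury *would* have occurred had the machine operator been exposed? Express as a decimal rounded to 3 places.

p₁ = P(outcome | exposed) = 381/3598 = 0.10589
p₀ = P(outcome | unexposed) = 30/1065 = 0.028169
Under exogeneity and monotonicity, PS = (p₁ − p₀)/(1 − p₀).
PS = (0.10589 − 0.028169) / 0.97183 ≈ 0.0800

PS ≈ 0.080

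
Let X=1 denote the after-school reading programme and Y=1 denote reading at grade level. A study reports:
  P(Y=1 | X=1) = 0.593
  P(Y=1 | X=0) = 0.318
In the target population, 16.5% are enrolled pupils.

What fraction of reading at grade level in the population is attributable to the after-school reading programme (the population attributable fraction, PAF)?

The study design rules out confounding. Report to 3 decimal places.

PAF ≈ 0.125

Let p₁ = 0.593, p₀ = 0.318.
Overall risk P(Y=1) = π·p₁ + (1−π)·p₀ = 0.165×0.593 + 0.835×0.318 = 0.36338.
Under exogeneity, PAF = [P(Y=1) − p₀] / P(Y=1).
PAF = (0.36338 − 0.318) / 0.36338 ≈ 0.1249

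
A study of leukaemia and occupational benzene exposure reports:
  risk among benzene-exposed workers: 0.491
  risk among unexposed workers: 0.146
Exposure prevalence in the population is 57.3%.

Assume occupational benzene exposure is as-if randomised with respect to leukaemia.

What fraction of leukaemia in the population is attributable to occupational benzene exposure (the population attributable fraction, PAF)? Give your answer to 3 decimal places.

Let p₁ = 0.491, p₀ = 0.146.
Overall risk P(Y=1) = π·p₁ + (1−π)·p₀ = 0.573×0.491 + 0.427×0.146 = 0.34368.
Under exogeneity, PAF = [P(Y=1) − p₀] / P(Y=1).
PAF = (0.34368 − 0.146) / 0.34368 ≈ 0.5752

PAF ≈ 0.575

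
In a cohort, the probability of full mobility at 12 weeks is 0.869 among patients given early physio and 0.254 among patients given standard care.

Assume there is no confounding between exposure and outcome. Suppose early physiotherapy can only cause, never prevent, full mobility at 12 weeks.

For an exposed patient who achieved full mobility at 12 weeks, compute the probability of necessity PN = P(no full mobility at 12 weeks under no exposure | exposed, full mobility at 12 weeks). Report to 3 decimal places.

PN ≈ 0.708

Let p₁ = 0.869, p₀ = 0.254.
Under exogeneity and monotonicity, PN = (p₁ − p₀) / p₁.
PN = (0.869 − 0.254) / 0.869 = 0.615 / 0.869 ≈ 0.7077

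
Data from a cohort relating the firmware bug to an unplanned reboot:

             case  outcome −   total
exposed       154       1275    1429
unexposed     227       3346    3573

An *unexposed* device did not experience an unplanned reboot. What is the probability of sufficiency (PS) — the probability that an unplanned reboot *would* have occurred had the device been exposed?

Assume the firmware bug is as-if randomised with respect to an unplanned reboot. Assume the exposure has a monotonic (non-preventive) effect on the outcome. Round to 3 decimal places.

PS ≈ 0.047

p₁ = P(outcome | exposed) = 154/1429 = 0.10777
p₀ = P(outcome | unexposed) = 227/3573 = 0.063532
Under exogeneity and monotonicity, PS = (p₁ − p₀) / (1 − p₀).
PS = (0.10777 − 0.063532) / (1 − 0.063532) = 0.044236 / 0.93647 ≈ 0.0472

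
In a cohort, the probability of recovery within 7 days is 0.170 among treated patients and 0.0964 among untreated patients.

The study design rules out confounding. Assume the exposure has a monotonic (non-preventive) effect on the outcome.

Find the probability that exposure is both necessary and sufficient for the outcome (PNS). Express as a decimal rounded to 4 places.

Let p₁ = 0.17, p₀ = 0.0964.
Under exogeneity and monotonicity, PNS = p₁ − p₀.
PNS = 0.17 − 0.0964 = 0.0736

PNS ≈ 0.0736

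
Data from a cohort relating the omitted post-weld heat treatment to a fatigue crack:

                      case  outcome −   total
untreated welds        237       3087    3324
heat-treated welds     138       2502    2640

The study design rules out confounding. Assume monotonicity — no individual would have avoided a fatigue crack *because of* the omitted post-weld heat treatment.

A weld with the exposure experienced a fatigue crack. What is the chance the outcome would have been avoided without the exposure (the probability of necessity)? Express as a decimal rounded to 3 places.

PN ≈ 0.267

p₁ = P(outcome | exposed) = 237/3324 = 0.0713
p₀ = P(outcome | unexposed) = 138/2640 = 0.052273
Under exogeneity and monotonicity, PN = (p₁ − p₀)/p₁.
PN = (0.0713 − 0.052273) / 0.0713 ≈ 0.2669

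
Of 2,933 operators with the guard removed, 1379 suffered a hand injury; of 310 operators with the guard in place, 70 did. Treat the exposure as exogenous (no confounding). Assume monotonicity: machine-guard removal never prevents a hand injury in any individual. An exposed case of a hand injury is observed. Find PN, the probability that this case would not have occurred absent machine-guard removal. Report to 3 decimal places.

PN ≈ 0.520

p₁ = P(outcome | exposed) = 1379/2933 = 0.47017
p₀ = P(outcome | unexposed) = 70/310 = 0.22581
Under exogeneity and monotonicity, PN = (p₁ − p₀) / p₁.
PN = (0.47017 − 0.22581) / 0.47017 = 0.24436 / 0.47017 ≈ 0.5197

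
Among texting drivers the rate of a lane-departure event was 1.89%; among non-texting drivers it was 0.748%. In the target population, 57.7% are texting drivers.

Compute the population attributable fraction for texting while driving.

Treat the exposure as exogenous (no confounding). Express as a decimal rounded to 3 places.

p₁ = 0.0189, p₀ = 0.00748.
Overall risk P(Y=1) = π·p₁ + (1−π)·p₀ = 0.577×0.0189 + 0.423×0.00748 = 0.014069.
Under exogeneity, PAF = [P(Y=1) − p₀] / P(Y=1).
PAF = (0.014069 − 0.00748) / 0.014069 ≈ 0.4683

PAF ≈ 0.468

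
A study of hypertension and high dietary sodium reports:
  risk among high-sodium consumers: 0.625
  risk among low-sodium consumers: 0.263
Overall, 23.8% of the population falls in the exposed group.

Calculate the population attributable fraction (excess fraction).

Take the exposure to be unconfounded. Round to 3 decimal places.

PAF ≈ 0.247

Let p₁ = 0.625, p₀ = 0.263.
Overall risk P(Y=1) = π·p₁ + (1−π)·p₀ = 0.238×0.625 + 0.762×0.263 = 0.34916.
Under exogeneity, PAF = [P(Y=1) − p₀] / P(Y=1).
PAF = (0.34916 − 0.263) / 0.34916 ≈ 0.2468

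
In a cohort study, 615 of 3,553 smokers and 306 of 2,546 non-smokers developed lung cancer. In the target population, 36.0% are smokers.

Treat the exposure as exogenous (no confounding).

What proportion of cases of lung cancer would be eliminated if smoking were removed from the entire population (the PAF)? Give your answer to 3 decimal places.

PAF ≈ 0.137

p₁ = P(outcome | exposed) = 615/3553 = 0.17309
p₀ = P(outcome | unexposed) = 306/2546 = 0.12019
Overall risk P(Y=1) = π·p₁ + (1−π)·p₀ = 0.36×0.17309 + 0.64×0.12019 = 0.13923.
Under exogeneity, PAF = [P(Y=1) − p₀] / P(Y=1).
PAF = (0.13923 − 0.12019) / 0.13923 ≈ 0.1368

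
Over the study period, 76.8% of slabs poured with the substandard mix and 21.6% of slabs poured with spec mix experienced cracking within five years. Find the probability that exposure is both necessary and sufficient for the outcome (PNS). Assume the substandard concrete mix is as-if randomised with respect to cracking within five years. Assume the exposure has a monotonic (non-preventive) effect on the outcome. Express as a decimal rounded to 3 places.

p₁ = 0.768, p₀ = 0.216.
Under exogeneity and monotonicity, PNS = p₁ − p₀.
PNS = 0.768 − 0.216 = 0.552

PNS ≈ 0.552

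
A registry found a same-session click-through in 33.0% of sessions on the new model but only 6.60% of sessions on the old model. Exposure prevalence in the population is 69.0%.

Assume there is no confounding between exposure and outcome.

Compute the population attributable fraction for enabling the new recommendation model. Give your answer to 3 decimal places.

PAF ≈ 0.734

p₁ = 0.33, p₀ = 0.066.
Overall risk P(Y=1) = π·p₁ + (1−π)·p₀ = 0.69×0.33 + 0.31×0.066 = 0.24816.
Under exogeneity, PAF = [P(Y=1) − p₀] / P(Y=1).
PAF = (0.24816 − 0.066) / 0.24816 ≈ 0.7340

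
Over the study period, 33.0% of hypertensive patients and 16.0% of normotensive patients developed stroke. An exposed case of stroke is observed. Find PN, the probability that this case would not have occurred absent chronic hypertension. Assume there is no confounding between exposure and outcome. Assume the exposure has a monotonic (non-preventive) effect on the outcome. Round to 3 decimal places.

p₁ = 0.33, p₀ = 0.16.
Under exogeneity and monotonicity, PN = (p₁ − p₀) / p₁.
PN = (0.33 − 0.16) / 0.33 = 0.17 / 0.33 ≈ 0.5152

PN ≈ 0.515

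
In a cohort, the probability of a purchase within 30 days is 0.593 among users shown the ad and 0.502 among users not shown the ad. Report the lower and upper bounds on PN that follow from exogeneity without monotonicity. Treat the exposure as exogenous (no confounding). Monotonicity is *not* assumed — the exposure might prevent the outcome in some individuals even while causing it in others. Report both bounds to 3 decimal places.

Let p₁ = 0.593, p₀ = 0.502.
Under exogeneity alone the bounds on PN are max{0,(p₁−p₀)/p₁} ≤ PN ≤ min{1,(1−p₀)/p₁}.
  lower = (p₁ − p₀)/p₁ = 0.091 / 0.593 ≈ 0.1535
  upper = min{1, (1 − p₀)/p₁} = 0.498 / 0.593 ≈ 0.8398

0.153 ≤ PN ≤ 0.840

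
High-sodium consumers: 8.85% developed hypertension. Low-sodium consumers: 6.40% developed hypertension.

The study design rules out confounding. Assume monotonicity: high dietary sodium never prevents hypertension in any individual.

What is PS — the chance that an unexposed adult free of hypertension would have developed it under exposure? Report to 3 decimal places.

p₁ = 0.0885, p₀ = 0.064.
Under exogeneity and monotonicity, PS = (p₁ − p₀) / (1 − p₀).
PS = (0.0885 − 0.064) / (1 − 0.064) = 0.0245 / 0.936 ≈ 0.0262

PS ≈ 0.026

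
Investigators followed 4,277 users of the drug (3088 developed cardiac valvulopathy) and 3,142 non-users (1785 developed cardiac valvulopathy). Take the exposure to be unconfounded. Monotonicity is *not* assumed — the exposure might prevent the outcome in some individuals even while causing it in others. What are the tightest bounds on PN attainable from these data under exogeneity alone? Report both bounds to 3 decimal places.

0.213 ≤ PN ≤ 0.598

p₁ = P(outcome | exposed) = 3088/4277 = 0.722
p₀ = P(outcome | unexposed) = 1785/3142 = 0.56811
Under exogeneity alone the bounds on PN are max{0,(p₁−p₀)/p₁} ≤ PN ≤ min{1,(1−p₀)/p₁}.
  lower = (p₁ − p₀)/p₁ = 0.15389 / 0.722 ≈ 0.2131
  upper = min{1, (1 − p₀)/p₁} = 0.43189 / 0.722 ≈ 0.5982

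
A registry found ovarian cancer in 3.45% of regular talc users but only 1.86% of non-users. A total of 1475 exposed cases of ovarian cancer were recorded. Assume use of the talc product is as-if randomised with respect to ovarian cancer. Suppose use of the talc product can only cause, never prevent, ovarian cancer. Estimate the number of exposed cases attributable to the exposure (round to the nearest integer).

about 680 cases

p₁ = 0.0345, p₀ = 0.0186.
PN = (p₁ − p₀)/p₁ = (0.0345 − 0.0186) / 0.0345 ≈ 0.46087.
Attributable cases ≈ PN × (exposed cases) = 0.46087 × 1475 ≈ 679.78.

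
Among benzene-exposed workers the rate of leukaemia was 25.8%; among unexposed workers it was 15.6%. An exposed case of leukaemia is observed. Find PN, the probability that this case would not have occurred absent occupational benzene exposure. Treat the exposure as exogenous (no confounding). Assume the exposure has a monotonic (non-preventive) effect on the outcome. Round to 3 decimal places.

p₁ = 0.258, p₀ = 0.156.
Under exogeneity and monotonicity, PN = (p₁ − p₀) / p₁.
PN = (0.258 − 0.156) / 0.258 = 0.102 / 0.258 ≈ 0.3953

PN ≈ 0.395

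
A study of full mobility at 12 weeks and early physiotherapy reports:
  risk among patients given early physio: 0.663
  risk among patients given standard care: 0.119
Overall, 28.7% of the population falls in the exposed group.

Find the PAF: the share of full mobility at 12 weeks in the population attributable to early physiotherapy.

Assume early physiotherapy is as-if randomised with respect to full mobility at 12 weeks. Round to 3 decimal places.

PAF ≈ 0.567

Let p₁ = 0.663, p₀ = 0.119.
Overall risk P(Y=1) = π·p₁ + (1−π)·p₀ = 0.287×0.663 + 0.713×0.119 = 0.27513.
Under exogeneity, PAF = [P(Y=1) − p₀] / P(Y=1).
PAF = (0.27513 − 0.119) / 0.27513 ≈ 0.5675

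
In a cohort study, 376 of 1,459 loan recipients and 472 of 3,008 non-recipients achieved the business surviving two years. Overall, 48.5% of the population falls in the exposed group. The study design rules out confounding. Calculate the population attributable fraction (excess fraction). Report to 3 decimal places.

PAF ≈ 0.238

p₁ = P(outcome | exposed) = 376/1459 = 0.25771
p₀ = P(outcome | unexposed) = 472/3008 = 0.15691
Overall risk P(Y=1) = π·p₁ + (1−π)·p₀ = 0.485×0.25771 + 0.515×0.15691 = 0.2058.
Under exogeneity, PAF = [P(Y=1) − p₀] / P(Y=1).
PAF = (0.2058 − 0.15691) / 0.2058 ≈ 0.2375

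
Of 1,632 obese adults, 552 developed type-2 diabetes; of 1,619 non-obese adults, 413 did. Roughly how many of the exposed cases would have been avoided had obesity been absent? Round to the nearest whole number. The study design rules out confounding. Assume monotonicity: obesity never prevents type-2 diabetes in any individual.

p₁ = P(outcome | exposed) = 552/1632 = 0.33824
p₀ = P(outcome | unexposed) = 413/1619 = 0.2551
PN = (p₁ − p₀)/p₁ = (0.33824 − 0.2551) / 0.33824 ≈ 0.24580.
Attributable cases ≈ PN × (exposed cases) = 0.24580 × 552 ≈ 135.68.

about 136 cases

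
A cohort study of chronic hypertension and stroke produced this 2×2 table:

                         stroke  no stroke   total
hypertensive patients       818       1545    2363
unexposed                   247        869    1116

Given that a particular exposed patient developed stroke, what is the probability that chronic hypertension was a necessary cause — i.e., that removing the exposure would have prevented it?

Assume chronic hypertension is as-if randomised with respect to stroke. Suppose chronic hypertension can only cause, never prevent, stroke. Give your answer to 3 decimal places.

p₁ = P(outcome | exposed) = 818/2363 = 0.34617
p₀ = P(outcome | unexposed) = 247/1116 = 0.22133
Under exogeneity and monotonicity, PN = (p₁ − p₀)/p₁.
PN = (0.34617 − 0.22133) / 0.34617 ≈ 0.3606

PN ≈ 0.361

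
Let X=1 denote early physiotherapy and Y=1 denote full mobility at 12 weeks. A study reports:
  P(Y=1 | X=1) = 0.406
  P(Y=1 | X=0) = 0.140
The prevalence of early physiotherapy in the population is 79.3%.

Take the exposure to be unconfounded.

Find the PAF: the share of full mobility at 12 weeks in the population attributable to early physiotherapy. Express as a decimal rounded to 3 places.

Let p₁ = 0.406, p₀ = 0.14.
Overall risk P(Y=1) = π·p₁ + (1−π)·p₀ = 0.793×0.406 + 0.207×0.14 = 0.35094.
Under exogeneity, PAF = [P(Y=1) − p₀] / P(Y=1).
PAF = (0.35094 − 0.14) / 0.35094 ≈ 0.6011

PAF ≈ 0.601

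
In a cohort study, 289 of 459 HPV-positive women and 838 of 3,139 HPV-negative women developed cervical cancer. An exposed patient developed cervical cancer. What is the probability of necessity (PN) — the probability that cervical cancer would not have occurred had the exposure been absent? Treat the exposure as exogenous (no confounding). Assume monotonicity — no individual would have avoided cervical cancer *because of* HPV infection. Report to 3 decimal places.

p₁ = P(outcome | exposed) = 289/459 = 0.62963
p₀ = P(outcome | unexposed) = 838/3139 = 0.26696
Under exogeneity and monotonicity, PN = (p₁ − p₀) / p₁.
PN = (0.62963 − 0.26696) / 0.62963 = 0.36267 / 0.62963 ≈ 0.5760

PN ≈ 0.576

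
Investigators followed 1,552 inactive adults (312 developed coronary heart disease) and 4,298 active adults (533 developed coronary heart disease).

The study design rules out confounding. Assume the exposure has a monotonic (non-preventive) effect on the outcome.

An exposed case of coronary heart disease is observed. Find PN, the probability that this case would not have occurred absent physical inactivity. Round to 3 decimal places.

PN ≈ 0.383

p₁ = P(outcome | exposed) = 312/1552 = 0.20103
p₀ = P(outcome | unexposed) = 533/4298 = 0.12401
Under exogeneity and monotonicity, PN = (p₁ − p₀) / p₁.
PN = (0.20103 − 0.12401) / 0.20103 = 0.07702 / 0.20103 ≈ 0.3831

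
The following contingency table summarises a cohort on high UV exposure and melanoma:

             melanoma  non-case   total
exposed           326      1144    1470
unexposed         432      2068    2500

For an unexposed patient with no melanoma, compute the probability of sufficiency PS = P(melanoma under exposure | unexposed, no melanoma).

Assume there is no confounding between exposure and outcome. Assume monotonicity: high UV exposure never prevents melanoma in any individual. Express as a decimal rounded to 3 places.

PS ≈ 0.059

p₁ = P(outcome | exposed) = 326/1470 = 0.22177
p₀ = P(outcome | unexposed) = 432/2500 = 0.1728
Under exogeneity and monotonicity, PS = (p₁ − p₀)/(1 − p₀).
PS = (0.22177 − 0.1728) / 0.8272 ≈ 0.0592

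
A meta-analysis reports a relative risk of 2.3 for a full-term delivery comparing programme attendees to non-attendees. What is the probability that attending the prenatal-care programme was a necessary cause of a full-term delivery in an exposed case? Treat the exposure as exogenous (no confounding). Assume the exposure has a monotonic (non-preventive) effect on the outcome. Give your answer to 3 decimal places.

PN ≈ 0.565

Under exogeneity and monotonicity, PN = (RR − 1) / RR = 1 − 1/RR.
PN = (2.3 − 1) / 2.3 = 1.3 / 2.3 ≈ 0.5652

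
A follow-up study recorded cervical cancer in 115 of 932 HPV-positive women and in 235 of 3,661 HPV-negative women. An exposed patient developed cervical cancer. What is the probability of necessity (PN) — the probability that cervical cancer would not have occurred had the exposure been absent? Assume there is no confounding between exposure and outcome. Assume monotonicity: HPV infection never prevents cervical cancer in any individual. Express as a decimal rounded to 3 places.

p₁ = P(outcome | exposed) = 115/932 = 0.12339
p₀ = P(outcome | unexposed) = 235/3661 = 0.06419
Under exogeneity and monotonicity, PN = (p₁ − p₀) / p₁.
PN = (0.12339 − 0.06419) / 0.12339 = 0.0592 / 0.12339 ≈ 0.4798

PN ≈ 0.480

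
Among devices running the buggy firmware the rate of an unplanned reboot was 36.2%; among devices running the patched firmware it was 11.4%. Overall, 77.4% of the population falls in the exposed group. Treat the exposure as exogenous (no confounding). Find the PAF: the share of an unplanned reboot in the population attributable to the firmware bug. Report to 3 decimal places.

PAF ≈ 0.627

p₁ = 0.362, p₀ = 0.114.
Overall risk P(Y=1) = π·p₁ + (1−π)·p₀ = 0.774×0.362 + 0.226×0.114 = 0.30595.
Under exogeneity, PAF = [P(Y=1) − p₀] / P(Y=1).
PAF = (0.30595 − 0.114) / 0.30595 ≈ 0.6274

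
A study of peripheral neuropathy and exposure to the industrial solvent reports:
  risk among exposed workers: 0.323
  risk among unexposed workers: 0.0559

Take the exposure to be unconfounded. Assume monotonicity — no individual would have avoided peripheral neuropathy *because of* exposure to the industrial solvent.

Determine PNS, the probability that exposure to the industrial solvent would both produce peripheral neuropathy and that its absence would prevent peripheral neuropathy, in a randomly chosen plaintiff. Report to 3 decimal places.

Let p₁ = 0.323, p₀ = 0.0559.
Under exogeneity and monotonicity, PNS = p₁ − p₀.
PNS = 0.323 − 0.0559 = 0.2671

PNS ≈ 0.267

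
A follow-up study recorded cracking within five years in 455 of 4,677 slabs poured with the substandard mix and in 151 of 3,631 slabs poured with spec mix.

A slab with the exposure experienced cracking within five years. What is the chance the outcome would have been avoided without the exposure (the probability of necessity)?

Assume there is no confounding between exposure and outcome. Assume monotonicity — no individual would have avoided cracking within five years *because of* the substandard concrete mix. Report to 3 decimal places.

PN ≈ 0.573

p₁ = P(outcome | exposed) = 455/4677 = 0.097285
p₀ = P(outcome | unexposed) = 151/3631 = 0.041586
Under exogeneity and monotonicity, PN = (p₁ − p₀) / p₁.
PN = (0.097285 − 0.041586) / 0.097285 = 0.055698 / 0.097285 ≈ 0.5725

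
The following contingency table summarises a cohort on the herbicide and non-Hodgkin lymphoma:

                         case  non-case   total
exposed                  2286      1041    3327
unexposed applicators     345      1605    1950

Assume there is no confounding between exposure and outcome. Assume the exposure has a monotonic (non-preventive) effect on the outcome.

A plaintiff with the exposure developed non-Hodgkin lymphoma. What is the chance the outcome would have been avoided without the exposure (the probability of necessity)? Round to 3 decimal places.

PN ≈ 0.743

p₁ = P(outcome | exposed) = 2286/3327 = 0.68711
p₀ = P(outcome | unexposed) = 345/1950 = 0.17692
Under exogeneity and monotonicity, PN = (p₁ − p₀)/p₁.
PN = (0.68711 − 0.17692) / 0.68711 ≈ 0.7425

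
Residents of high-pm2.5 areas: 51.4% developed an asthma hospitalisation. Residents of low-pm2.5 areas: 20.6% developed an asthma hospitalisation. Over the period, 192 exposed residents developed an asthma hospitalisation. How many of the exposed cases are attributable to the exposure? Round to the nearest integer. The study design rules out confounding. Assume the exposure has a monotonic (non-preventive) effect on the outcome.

about 115 cases

p₁ = 0.514, p₀ = 0.206.
PN = (p₁ − p₀)/p₁ = (0.514 − 0.206) / 0.514 ≈ 0.59922.
Attributable cases ≈ PN × (exposed cases) = 0.59922 × 192 ≈ 115.05.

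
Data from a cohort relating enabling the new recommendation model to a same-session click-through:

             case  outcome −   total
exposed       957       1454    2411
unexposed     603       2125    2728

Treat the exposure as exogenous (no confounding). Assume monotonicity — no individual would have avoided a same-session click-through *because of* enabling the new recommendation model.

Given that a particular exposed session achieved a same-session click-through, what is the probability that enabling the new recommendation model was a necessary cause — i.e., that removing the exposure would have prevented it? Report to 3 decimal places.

PN ≈ 0.443

p₁ = P(outcome | exposed) = 957/2411 = 0.39693
p₀ = P(outcome | unexposed) = 603/2728 = 0.22104
Under exogeneity and monotonicity, PN = (p₁ − p₀)/p₁.
PN = (0.39693 − 0.22104) / 0.39693 ≈ 0.4431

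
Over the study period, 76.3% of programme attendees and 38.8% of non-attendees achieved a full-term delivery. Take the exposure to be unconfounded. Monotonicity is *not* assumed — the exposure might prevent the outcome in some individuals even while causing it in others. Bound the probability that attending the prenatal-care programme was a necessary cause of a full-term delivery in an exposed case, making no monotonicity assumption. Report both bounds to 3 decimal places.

p₁ = 0.763, p₀ = 0.388.
Under exogeneity alone the bounds on PN are max{0,(p₁−p₀)/p₁} ≤ PN ≤ min{1,(1−p₀)/p₁}.
  lower = (p₁ − p₀)/p₁ = 0.375 / 0.763 ≈ 0.4915
  upper = min{1, (1 − p₀)/p₁} = 0.612 / 0.763 ≈ 0.8021

0.491 ≤ PN ≤ 0.802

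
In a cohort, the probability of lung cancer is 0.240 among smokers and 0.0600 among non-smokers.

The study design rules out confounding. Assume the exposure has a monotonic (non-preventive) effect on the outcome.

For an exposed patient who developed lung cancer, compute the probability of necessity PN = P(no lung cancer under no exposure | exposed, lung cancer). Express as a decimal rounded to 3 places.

Let p₁ = 0.24, p₀ = 0.06.
Under exogeneity and monotonicity, PN = (p₁ − p₀) / p₁.
PN = (0.24 − 0.06) / 0.24 = 0.18 / 0.24 ≈ 0.7500

PN ≈ 0.750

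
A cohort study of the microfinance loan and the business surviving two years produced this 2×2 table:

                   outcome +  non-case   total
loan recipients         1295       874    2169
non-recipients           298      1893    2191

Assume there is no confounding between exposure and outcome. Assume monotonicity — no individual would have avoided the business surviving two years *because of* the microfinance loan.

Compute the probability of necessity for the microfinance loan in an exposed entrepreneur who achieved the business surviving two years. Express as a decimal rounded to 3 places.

PN ≈ 0.772

p₁ = P(outcome | exposed) = 1295/2169 = 0.59705
p₀ = P(outcome | unexposed) = 298/2191 = 0.13601
Under exogeneity and monotonicity, PN = (p₁ − p₀)/p₁.
PN = (0.59705 − 0.13601) / 0.59705 ≈ 0.7722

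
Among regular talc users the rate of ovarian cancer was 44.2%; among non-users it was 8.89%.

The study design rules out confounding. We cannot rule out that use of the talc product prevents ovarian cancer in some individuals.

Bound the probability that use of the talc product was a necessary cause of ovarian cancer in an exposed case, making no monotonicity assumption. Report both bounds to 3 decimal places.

p₁ = 0.442, p₀ = 0.0889.
Under exogeneity alone the bounds on PN are max{0,(p₁−p₀)/p₁} ≤ PN ≤ min{1,(1−p₀)/p₁}.
  lower = (p₁ − p₀)/p₁ = 0.3531 / 0.442 ≈ 0.7989
  upper = min{1, (1 − p₀)/p₁} = 0.9111 / 0.442 ≈ 2.0613 → capped at 1

0.799 ≤ PN ≤ 1.000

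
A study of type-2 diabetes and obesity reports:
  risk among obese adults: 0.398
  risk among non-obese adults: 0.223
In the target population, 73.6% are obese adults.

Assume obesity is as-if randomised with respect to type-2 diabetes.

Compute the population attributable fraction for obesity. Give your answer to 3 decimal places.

Let p₁ = 0.398, p₀ = 0.223.
Overall risk P(Y=1) = π·p₁ + (1−π)·p₀ = 0.736×0.398 + 0.264×0.223 = 0.3518.
Under exogeneity, PAF = [P(Y=1) − p₀] / P(Y=1).
PAF = (0.3518 − 0.223) / 0.3518 ≈ 0.3661

PAF ≈ 0.366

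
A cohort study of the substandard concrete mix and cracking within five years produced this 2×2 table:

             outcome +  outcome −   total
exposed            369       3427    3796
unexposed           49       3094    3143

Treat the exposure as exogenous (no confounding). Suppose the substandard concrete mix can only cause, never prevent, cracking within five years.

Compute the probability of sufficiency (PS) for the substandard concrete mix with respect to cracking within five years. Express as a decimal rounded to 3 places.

p₁ = P(outcome | exposed) = 369/3796 = 0.097208
p₀ = P(outcome | unexposed) = 49/3143 = 0.01559
Under exogeneity and monotonicity, PS = (p₁ − p₀)/(1 − p₀).
PS = (0.097208 − 0.01559) / 0.98441 ≈ 0.0829

PS ≈ 0.083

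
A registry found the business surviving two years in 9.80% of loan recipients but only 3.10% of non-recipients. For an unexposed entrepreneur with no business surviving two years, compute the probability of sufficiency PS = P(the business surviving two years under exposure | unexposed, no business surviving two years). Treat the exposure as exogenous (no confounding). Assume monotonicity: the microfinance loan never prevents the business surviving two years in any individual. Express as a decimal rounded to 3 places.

p₁ = 0.098, p₀ = 0.031.
Under exogeneity and monotonicity, PS = (p₁ − p₀) / (1 − p₀).
PS = (0.098 − 0.031) / (1 − 0.031) = 0.067 / 0.969 ≈ 0.0691

PS ≈ 0.069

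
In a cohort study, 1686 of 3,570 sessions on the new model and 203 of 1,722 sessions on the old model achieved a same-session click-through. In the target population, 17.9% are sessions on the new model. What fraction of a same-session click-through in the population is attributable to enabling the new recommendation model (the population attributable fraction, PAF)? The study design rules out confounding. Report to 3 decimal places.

PAF ≈ 0.350

p₁ = P(outcome | exposed) = 1686/3570 = 0.47227
p₀ = P(outcome | unexposed) = 203/1722 = 0.11789
Overall risk P(Y=1) = π·p₁ + (1−π)·p₀ = 0.179×0.47227 + 0.821×0.11789 = 0.18132.
Under exogeneity, PAF = [P(Y=1) − p₀] / P(Y=1).
PAF = (0.18132 − 0.11789) / 0.18132 ≈ 0.3498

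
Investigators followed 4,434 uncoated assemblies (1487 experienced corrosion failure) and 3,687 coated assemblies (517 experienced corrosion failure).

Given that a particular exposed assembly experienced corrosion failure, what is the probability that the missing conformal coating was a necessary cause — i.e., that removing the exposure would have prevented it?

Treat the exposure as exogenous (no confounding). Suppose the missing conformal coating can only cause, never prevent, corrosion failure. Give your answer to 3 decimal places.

PN ≈ 0.582

p₁ = P(outcome | exposed) = 1487/4434 = 0.33536
p₀ = P(outcome | unexposed) = 517/3687 = 0.14022
Under exogeneity and monotonicity, PN = (p₁ − p₀) / p₁.
PN = (0.33536 − 0.14022) / 0.33536 = 0.19514 / 0.33536 ≈ 0.5819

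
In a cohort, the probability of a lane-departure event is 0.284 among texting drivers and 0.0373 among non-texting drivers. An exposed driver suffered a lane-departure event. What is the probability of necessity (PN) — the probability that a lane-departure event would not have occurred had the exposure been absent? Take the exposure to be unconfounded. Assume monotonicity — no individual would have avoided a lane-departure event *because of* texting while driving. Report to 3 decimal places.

PN ≈ 0.869

Let p₁ = 0.284, p₀ = 0.0373.
Under exogeneity and monotonicity, PN = (p₁ − p₀) / p₁.
PN = (0.284 − 0.0373) / 0.284 = 0.2467 / 0.284 ≈ 0.8687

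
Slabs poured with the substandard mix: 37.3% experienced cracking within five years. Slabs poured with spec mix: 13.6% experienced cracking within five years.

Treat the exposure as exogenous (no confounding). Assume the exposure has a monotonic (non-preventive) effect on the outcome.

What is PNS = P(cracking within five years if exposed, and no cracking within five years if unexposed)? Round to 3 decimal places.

p₁ = 0.373, p₀ = 0.136.
Under exogeneity and monotonicity, PNS = p₁ − p₀.
PNS = 0.373 − 0.136 = 0.237

PNS ≈ 0.237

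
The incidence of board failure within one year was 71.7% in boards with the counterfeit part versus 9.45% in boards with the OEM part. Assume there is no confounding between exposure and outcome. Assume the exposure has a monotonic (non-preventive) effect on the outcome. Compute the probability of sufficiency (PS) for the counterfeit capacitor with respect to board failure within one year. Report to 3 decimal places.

PS ≈ 0.687

p₁ = 0.717, p₀ = 0.0945.
Under exogeneity and monotonicity, PS = (p₁ − p₀) / (1 − p₀).
PS = (0.717 − 0.0945) / (1 − 0.0945) = 0.6225 / 0.9055 ≈ 0.6875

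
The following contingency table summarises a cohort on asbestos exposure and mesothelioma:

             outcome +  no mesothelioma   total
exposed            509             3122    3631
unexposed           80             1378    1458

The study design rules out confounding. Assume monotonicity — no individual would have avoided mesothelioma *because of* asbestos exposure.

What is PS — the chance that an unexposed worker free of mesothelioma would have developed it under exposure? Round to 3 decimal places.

PS ≈ 0.090

p₁ = P(outcome | exposed) = 509/3631 = 0.14018
p₀ = P(outcome | unexposed) = 80/1458 = 0.05487
Under exogeneity and monotonicity, PS = (p₁ − p₀)/(1 − p₀).
PS = (0.14018 − 0.05487) / 0.94513 ≈ 0.0903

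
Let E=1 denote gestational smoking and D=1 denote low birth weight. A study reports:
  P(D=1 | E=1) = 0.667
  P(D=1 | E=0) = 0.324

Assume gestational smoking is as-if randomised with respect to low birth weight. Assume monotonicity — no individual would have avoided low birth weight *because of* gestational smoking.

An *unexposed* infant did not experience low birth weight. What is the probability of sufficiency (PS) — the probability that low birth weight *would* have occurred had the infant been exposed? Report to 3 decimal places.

Let p₁ = 0.667, p₀ = 0.324.
Under exogeneity and monotonicity, PS = (p₁ − p₀) / (1 − p₀).
PS = (0.667 − 0.324) / (1 − 0.324) = 0.343 / 0.676 ≈ 0.5074

PS ≈ 0.507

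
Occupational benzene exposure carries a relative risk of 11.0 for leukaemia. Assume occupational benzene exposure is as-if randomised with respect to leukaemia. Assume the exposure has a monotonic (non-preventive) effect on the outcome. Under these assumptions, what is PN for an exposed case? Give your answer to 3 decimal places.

Under exogeneity and monotonicity, PN = (RR − 1) / RR = 1 − 1/RR.
PN = (11.0 − 1) / 11.0 = 10 / 11.0 ≈ 0.9091

PN ≈ 0.909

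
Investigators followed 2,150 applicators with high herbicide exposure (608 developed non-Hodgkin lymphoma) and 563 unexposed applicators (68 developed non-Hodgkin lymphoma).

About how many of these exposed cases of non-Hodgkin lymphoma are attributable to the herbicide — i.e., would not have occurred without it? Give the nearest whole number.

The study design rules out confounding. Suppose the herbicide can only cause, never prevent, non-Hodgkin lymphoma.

p₁ = P(outcome | exposed) = 608/2150 = 0.28279
p₀ = P(outcome | unexposed) = 68/563 = 0.12078
PN = (p₁ − p₀)/p₁ = (0.28279 − 0.12078) / 0.28279 ≈ 0.57289.
Attributable cases ≈ PN × (exposed cases) = 0.57289 × 608 ≈ 348.32.

about 348 cases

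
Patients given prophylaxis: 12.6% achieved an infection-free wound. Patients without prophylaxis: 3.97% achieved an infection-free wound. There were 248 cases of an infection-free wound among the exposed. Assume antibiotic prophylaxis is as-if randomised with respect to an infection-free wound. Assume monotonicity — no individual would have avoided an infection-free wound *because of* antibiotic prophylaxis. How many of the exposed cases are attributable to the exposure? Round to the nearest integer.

about 170 cases

p₁ = 0.126, p₀ = 0.0397.
PN = (p₁ − p₀)/p₁ = (0.126 − 0.0397) / 0.126 ≈ 0.68492.
Attributable cases ≈ PN × (exposed cases) = 0.68492 × 248 ≈ 169.86.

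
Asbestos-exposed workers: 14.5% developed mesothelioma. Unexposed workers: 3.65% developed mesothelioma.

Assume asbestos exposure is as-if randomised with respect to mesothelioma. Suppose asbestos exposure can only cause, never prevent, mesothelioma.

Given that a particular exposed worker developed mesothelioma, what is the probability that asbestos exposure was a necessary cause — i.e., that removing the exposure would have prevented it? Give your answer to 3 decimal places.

p₁ = 0.145, p₀ = 0.0365.
Under exogeneity and monotonicity, PN = (p₁ − p₀) / p₁.
PN = (0.145 − 0.0365) / 0.145 = 0.1085 / 0.145 ≈ 0.7483

PN ≈ 0.748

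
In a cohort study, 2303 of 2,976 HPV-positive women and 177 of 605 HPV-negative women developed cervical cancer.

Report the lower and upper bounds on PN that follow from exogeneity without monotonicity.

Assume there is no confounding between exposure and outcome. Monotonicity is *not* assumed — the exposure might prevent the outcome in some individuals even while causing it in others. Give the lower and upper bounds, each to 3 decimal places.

p₁ = P(outcome | exposed) = 2303/2976 = 0.77386
p₀ = P(outcome | unexposed) = 177/605 = 0.29256
Under exogeneity alone the bounds on PN are max{0,(p₁−p₀)/p₁} ≤ PN ≤ min{1,(1−p₀)/p₁}.
  lower = (p₁ − p₀)/p₁ = 0.4813 / 0.77386 ≈ 0.6219
  upper = min{1, (1 − p₀)/p₁} = 0.70744 / 0.77386 ≈ 0.9142

0.622 ≤ PN ≤ 0.914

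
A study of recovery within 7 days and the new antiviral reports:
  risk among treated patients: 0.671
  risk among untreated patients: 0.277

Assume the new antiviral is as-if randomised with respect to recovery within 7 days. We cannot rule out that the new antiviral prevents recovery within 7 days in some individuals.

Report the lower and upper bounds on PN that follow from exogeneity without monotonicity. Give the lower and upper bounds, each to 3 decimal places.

Let p₁ = 0.671, p₀ = 0.277.
Under exogeneity alone the bounds on PN are max{0,(p₁−p₀)/p₁} ≤ PN ≤ min{1,(1−p₀)/p₁}.
  lower = (p₁ − p₀)/p₁ = 0.394 / 0.671 ≈ 0.5872
  upper = min{1, (1 − p₀)/p₁} = 0.723 / 0.671 ≈ 1.0775 → capped at 1

0.587 ≤ PN ≤ 1.000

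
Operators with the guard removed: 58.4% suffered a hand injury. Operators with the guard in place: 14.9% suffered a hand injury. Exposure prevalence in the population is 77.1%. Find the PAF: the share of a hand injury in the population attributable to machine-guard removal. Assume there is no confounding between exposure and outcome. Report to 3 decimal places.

p₁ = 0.584, p₀ = 0.149.
Overall risk P(Y=1) = π·p₁ + (1−π)·p₀ = 0.771×0.584 + 0.229×0.149 = 0.48438.
Under exogeneity, PAF = [P(Y=1) − p₀] / P(Y=1).
PAF = (0.48438 − 0.149) / 0.48438 ≈ 0.6924

PAF ≈ 0.692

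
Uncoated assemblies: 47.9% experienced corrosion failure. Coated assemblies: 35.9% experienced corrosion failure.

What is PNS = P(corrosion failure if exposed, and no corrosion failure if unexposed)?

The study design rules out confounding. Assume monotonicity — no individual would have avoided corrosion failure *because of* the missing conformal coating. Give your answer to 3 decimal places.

PNS ≈ 0.120

p₁ = 0.479, p₀ = 0.359.
Under exogeneity and monotonicity, PNS = p₁ − p₀.
PNS = 0.479 − 0.359 = 0.12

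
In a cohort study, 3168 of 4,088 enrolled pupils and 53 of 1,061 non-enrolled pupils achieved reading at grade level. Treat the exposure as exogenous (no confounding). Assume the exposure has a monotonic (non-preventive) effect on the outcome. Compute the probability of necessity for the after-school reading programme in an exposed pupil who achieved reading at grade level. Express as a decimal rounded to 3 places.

PN ≈ 0.936

p₁ = P(outcome | exposed) = 3168/4088 = 0.77495
p₀ = P(outcome | unexposed) = 53/1061 = 0.049953
Under exogeneity and monotonicity, PN = (p₁ − p₀) / p₁.
PN = (0.77495 − 0.049953) / 0.77495 = 0.725 / 0.77495 ≈ 0.9355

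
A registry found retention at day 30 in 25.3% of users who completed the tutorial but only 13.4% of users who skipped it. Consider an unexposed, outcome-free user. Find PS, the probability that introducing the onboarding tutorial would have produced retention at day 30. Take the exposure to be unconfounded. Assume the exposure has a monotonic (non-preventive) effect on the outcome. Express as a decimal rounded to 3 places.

PS ≈ 0.137

p₁ = 0.253, p₀ = 0.134.
Under exogeneity and monotonicity, PS = (p₁ − p₀) / (1 − p₀).
PS = (0.253 − 0.134) / (1 − 0.134) = 0.119 / 0.866 ≈ 0.1374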